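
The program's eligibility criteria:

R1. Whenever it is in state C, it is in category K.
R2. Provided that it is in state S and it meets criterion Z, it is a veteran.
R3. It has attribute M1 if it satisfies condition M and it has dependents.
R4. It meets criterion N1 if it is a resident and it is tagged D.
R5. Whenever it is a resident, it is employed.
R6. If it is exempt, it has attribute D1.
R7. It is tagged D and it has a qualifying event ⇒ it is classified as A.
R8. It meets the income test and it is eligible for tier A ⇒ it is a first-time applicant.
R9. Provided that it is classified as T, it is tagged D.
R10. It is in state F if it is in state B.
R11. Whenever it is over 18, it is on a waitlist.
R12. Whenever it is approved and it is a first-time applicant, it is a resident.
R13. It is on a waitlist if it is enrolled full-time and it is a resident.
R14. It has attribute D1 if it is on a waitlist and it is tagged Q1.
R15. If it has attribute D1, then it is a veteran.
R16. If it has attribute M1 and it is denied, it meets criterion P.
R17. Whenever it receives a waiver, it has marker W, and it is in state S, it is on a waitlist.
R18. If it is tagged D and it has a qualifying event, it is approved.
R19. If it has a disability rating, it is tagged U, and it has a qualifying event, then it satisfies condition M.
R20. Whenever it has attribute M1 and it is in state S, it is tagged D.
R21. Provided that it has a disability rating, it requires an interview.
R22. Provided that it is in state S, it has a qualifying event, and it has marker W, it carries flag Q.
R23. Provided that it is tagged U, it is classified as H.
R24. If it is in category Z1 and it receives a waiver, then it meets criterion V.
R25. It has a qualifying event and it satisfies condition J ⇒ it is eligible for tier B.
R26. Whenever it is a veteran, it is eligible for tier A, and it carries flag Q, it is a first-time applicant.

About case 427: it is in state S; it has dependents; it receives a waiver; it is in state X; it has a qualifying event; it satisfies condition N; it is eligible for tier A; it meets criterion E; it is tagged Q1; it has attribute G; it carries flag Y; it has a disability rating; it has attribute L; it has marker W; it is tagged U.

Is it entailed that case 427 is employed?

Yes

By R17 (it receives a waiver, it has marker W, it is in state S): it is on a waitlist.
By R19 (it has a disability rating, it is tagged U, it has a qualifying event): it satisfies condition M.
By R22 (it is in state S, it has a qualifying event, it has marker W): it carries flag Q.
By R3 (it satisfies condition M, it has dependents): it has attribute M1.
By R14 (it is on a waitlist, it is tagged Q1): it has attribute D1.
By R15 (it has attribute D1): it is a veteran.
By R20 (it has attribute M1, it is in state S): it is tagged D.
By R26 (it is a veteran, it is eligible for tier A, it carries flag Q): it is a first-time applicant.
By R18 (it is tagged D, it has a qualifying event): it is approved.
By R12 (it is approved, it is a first-time applicant): it is a resident.
By R5 (it is a resident): it is employed.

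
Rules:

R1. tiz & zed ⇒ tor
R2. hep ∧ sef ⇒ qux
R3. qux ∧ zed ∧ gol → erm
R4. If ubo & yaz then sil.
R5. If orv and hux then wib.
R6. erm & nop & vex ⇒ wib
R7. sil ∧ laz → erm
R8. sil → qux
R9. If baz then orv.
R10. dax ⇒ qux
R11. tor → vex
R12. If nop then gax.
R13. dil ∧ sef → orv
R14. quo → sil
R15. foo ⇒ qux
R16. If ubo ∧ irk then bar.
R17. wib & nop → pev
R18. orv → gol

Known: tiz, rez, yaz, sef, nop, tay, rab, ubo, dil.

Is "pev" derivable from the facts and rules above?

No

Forward chaining from the given facts derives: sil, qux, gax, orv, gol.
The only rule concluding pev is R17, which needs wib; that is never established.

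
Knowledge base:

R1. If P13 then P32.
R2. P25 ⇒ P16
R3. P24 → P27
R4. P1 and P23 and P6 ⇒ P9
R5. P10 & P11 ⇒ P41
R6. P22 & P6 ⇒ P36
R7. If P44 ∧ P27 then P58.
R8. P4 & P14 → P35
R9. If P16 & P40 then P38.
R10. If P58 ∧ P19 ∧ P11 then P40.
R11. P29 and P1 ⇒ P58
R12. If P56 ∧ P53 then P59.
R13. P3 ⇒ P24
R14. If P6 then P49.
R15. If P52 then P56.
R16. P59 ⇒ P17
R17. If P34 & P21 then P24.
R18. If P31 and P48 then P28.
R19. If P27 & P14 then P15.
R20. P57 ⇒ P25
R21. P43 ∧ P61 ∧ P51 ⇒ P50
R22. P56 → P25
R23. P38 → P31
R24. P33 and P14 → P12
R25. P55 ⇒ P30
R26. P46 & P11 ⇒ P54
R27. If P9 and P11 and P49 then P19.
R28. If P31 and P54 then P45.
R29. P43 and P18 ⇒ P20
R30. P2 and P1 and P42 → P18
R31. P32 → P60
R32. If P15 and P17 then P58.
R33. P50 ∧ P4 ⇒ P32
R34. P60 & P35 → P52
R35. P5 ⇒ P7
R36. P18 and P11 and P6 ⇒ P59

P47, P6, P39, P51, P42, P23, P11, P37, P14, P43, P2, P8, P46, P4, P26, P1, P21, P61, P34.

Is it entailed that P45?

Yes

P9  (by R4: P1, P23, P6)
P35  (by R8: P4, P14)
P49  (by R14: P6)
P24  (by R17: P34, P21)
P50  (by R21: P43, P61, P51)
P54  (by R26: P46, P11)
P19  (by R27: P9, P11, P49)
P18  (by R30: P2, P1, P42)
P32  (by R33: P50, P4)
P59  (by R36: P18, P11, P6)
P27  (by R3: P24)
P17  (by R16: P59)
P15  (by R19: P27, P14)
P60  (by R31: P32)
P58  (by R32: P15, P17)
P52  (by R34: P60, P35)
P40  (by R10: P58, P19, P11)
P56  (by R15: P52)
P25  (by R22: P56)
P16  (by R2: P25)
P38  (by R9: P16, P40)
P31  (by R23: P38)
P45  (by R28: P31, P54)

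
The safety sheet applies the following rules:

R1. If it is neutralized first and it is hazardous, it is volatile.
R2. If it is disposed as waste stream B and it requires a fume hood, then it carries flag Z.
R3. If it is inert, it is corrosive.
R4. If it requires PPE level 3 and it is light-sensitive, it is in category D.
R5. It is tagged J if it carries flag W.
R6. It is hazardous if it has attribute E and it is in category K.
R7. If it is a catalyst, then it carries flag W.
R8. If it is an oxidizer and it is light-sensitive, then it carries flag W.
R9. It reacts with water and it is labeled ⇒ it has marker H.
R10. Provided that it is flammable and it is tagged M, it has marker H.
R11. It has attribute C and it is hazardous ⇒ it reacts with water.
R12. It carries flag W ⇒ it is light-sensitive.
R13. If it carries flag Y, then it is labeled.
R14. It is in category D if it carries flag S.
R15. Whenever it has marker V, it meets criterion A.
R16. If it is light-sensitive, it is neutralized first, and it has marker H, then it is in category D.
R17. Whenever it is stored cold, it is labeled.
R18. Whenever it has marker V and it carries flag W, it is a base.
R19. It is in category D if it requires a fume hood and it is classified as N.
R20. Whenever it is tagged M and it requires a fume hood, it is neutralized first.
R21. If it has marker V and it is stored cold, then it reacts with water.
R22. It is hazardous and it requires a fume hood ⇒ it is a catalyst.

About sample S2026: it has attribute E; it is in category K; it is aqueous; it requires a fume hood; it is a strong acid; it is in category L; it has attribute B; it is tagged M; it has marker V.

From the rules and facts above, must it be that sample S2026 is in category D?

No

Forward chaining from the given facts derives: is hazardous, meets criterion A, is neutralized first, is a catalyst, is volatile, carries flag W, is light-sensitive, is a base, is tagged J.
Rules concluding "it is in category D": R4 needs "it requires PPE level 3"; R14 needs "it carries flag S"; R16 needs "it has marker H"; R19 needs "it is classified as N" — none of these are established.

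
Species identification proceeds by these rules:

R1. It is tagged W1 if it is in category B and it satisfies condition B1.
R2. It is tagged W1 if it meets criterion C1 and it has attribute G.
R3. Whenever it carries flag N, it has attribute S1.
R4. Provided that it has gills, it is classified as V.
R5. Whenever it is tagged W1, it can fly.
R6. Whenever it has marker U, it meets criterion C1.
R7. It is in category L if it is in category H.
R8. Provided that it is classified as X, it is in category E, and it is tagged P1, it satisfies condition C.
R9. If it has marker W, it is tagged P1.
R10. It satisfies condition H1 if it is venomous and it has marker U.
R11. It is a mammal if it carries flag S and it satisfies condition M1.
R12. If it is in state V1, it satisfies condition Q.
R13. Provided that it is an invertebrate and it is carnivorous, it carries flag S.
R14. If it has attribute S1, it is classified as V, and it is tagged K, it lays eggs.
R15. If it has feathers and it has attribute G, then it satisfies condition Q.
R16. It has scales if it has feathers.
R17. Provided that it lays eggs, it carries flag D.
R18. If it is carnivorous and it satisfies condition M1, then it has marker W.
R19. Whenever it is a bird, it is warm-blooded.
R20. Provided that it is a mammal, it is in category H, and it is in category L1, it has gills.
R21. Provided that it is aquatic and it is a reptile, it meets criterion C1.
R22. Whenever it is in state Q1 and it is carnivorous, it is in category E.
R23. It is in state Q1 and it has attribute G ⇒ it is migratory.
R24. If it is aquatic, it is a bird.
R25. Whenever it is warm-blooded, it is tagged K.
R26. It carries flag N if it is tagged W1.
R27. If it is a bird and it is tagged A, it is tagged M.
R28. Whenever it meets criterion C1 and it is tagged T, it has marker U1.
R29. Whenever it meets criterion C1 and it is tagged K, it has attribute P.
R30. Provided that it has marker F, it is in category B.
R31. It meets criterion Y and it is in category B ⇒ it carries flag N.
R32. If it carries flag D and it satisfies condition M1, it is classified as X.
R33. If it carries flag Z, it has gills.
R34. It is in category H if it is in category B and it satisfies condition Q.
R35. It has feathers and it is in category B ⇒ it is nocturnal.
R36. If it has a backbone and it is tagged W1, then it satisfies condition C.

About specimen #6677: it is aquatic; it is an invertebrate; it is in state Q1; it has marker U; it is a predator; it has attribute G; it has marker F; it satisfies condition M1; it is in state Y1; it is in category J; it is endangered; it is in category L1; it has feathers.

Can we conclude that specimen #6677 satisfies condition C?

No

Forward chaining from the given facts derives: meets criterion C1, satisfies condition Q, has scales, is migratory, is a bird, is in category B, is in category H, is nocturnal, is tagged W1, can fly, is in category L, is warm-blooded, is tagged K, carries flag N, has attribute P, has attribute S1.
Rules concluding "it satisfies condition C": R8 needs "it is classified as X"; R36 needs "it has a backbone" — none of these are established.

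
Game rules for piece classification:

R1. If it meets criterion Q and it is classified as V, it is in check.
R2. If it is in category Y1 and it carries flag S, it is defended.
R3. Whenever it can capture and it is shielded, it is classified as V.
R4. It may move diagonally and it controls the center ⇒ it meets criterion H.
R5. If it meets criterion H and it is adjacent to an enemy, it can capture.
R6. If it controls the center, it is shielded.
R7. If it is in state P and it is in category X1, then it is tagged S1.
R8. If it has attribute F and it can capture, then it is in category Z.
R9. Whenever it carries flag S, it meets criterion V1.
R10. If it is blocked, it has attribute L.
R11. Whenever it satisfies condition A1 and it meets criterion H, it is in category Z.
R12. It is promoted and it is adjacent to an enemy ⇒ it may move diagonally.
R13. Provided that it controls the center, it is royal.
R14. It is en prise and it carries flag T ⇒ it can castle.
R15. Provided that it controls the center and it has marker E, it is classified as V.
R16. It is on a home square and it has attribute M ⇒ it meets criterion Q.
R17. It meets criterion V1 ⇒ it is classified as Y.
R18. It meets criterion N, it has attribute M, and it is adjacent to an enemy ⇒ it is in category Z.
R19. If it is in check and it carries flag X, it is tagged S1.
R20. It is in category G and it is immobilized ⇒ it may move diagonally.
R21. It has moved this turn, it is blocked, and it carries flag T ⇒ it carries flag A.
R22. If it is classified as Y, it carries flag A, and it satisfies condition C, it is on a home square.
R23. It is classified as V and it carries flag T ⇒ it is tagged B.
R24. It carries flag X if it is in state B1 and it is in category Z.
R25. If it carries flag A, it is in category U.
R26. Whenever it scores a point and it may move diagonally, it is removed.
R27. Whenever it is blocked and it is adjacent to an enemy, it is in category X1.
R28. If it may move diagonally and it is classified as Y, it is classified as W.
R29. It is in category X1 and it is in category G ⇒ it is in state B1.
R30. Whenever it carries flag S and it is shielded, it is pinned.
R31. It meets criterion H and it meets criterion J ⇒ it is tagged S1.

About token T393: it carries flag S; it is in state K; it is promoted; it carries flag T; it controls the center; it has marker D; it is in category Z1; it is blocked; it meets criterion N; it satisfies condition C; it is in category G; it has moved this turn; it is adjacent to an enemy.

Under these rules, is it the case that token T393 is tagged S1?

Forward chaining from the given facts derives: is shielded, meets criterion V1, has attribute L, may move diagonally, is royal, is classified as Y, carries flag A, is on a home square, is in category U, is in category X1, is classified as W, is in state B1, is pinned, meets criterion H, can capture, is classified as V, is tagged B.
Rules concluding "it is tagged S1": R7 needs "it is in state P"; R19 needs "it is in check"; R31 needs "it meets criterion J" — none of these are established.

No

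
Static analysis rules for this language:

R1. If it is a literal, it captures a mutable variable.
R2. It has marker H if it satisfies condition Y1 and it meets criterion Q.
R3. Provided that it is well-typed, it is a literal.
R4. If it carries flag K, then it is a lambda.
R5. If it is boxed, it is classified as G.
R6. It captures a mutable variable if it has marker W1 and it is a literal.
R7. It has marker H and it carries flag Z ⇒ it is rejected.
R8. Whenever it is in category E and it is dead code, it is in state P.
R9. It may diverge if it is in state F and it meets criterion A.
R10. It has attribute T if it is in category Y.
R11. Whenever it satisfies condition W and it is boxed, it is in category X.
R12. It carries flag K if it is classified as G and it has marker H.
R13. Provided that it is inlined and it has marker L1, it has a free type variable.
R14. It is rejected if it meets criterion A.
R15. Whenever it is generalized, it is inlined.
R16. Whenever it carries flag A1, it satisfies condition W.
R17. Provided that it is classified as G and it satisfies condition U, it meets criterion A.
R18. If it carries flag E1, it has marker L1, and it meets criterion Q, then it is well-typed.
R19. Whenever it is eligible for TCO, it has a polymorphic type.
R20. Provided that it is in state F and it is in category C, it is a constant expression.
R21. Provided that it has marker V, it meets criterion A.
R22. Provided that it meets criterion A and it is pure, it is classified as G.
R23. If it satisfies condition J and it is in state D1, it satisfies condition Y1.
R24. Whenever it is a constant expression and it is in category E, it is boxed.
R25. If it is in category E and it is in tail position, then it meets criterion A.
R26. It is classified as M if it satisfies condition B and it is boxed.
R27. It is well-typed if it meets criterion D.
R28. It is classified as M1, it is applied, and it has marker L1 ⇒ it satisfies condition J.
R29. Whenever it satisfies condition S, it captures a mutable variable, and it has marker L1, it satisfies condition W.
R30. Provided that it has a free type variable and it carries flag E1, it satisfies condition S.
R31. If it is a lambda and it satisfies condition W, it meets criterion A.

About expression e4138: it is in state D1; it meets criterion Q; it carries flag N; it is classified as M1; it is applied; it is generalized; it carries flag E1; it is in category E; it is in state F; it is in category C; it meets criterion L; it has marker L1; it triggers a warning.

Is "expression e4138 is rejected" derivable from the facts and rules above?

By R15 (it is generalized): it is inlined.
By R18 (it carries flag E1, it has marker L1, it meets criterion Q): it is well-typed.
By R20 (it is in state F, it is in category C): it is a constant expression.
By R24 (it is a constant expression, it is in category E): it is boxed.
By R28 (it is classified as M1, it is applied, it has marker L1): it satisfies condition J.
By R3 (it is well-typed): it is a literal.
By R5 (it is boxed): it is classified as G.
By R13 (it is inlined, it has marker L1): it has a free type variable.
By R23 (it satisfies condition J, it is in state D1): it satisfies condition Y1.
By R30 (it has a free type variable, it carries flag E1): it satisfies condition S.
By R1 (it is a literal): it captures a mutable variable.
By R2 (it satisfies condition Y1, it meets criterion Q): it has marker H.
By R12 (it is classified as G, it has marker H): it carries flag K.
By R29 (it satisfies condition S, it captures a mutable variable, it has marker L1): it satisfies condition W.
By R4 (it carries flag K): it is a lambda.
By R31 (it is a lambda, it satisfies condition W): it meets criterion A.
By R14 (it meets criterion A): it is rejected.

Yes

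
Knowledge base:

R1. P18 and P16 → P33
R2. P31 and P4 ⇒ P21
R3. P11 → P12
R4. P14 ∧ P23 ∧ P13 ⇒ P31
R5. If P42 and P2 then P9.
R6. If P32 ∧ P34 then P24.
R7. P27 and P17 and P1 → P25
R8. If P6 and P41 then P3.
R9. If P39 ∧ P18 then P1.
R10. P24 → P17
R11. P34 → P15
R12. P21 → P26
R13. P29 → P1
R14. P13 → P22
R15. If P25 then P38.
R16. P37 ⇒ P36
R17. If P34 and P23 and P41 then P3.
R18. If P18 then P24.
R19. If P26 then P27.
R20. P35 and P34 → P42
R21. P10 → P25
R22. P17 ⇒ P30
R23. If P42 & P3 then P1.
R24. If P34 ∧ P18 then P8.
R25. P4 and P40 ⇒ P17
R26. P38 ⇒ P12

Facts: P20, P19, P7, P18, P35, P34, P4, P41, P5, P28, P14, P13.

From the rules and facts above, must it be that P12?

No

Forward chaining from the given facts derives: P15, P22, P24, P42, P8, P17, P30.
Rules concluding P12: R3 needs P11; R26 needs P38 — none of these are established.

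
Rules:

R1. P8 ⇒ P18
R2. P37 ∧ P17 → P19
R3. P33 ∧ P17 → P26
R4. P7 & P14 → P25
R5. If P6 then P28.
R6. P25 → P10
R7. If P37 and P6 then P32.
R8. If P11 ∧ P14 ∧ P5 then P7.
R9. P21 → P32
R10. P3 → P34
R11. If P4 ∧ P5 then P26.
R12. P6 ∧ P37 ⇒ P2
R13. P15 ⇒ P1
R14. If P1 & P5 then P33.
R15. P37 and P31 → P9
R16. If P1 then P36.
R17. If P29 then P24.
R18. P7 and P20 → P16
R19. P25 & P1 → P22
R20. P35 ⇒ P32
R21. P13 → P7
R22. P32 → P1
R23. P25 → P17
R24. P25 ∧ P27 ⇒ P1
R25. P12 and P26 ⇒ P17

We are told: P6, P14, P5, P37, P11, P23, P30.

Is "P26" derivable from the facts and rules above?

Yes

P32  (by R7: P37, P6)
P7  (by R8: P11, P14, P5)
P1  (by R22: P32)
P25  (by R4: P7, P14)
P33  (by R14: P1, P5)
P17  (by R23: P25)
P26  (by R3: P33, P17)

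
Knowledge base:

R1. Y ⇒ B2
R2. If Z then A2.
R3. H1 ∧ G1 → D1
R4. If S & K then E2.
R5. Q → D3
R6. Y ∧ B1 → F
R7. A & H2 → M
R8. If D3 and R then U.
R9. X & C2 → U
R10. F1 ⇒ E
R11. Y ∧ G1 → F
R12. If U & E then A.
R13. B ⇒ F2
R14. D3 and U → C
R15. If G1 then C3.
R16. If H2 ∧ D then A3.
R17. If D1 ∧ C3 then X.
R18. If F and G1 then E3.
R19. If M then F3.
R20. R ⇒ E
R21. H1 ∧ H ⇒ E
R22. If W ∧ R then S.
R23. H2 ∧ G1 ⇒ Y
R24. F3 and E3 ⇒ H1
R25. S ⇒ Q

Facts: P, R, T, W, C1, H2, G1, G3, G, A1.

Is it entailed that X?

Yes

C3  (by R15: G1)
E  (by R20: R)
S  (by R22: W, R)
Y  (by R23: H2, G1)
Q  (by R25: S)
D3  (by R5: Q)
U  (by R8: D3, R)
F  (by R11: Y, G1)
A  (by R12: U, E)
E3  (by R18: F, G1)
M  (by R7: A, H2)
F3  (by R19: M)
H1  (by R24: F3, E3)
D1  (by R3: H1, G1)
X  (by R17: D1, C3)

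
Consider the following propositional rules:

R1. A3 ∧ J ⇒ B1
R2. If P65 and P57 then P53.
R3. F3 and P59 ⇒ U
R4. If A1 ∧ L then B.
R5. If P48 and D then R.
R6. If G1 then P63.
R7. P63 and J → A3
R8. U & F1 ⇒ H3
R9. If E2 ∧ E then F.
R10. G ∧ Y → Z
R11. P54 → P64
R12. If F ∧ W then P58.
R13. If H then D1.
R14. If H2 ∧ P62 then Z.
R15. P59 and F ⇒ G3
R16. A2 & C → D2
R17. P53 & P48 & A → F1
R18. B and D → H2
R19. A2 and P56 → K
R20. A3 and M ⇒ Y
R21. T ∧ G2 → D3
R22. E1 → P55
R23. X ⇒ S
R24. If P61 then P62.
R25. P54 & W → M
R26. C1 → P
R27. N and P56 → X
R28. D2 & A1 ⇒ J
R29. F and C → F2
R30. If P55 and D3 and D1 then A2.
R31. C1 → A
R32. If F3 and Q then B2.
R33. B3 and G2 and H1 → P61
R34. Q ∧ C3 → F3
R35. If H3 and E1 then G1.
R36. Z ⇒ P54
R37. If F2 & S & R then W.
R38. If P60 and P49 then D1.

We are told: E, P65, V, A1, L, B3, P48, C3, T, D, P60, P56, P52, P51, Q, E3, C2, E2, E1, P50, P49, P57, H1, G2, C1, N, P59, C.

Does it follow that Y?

P53  (by R2: P65, P57)
B  (by R4: A1, L)
R  (by R5: P48, D)
F  (by R9: E2, E)
H2  (by R18: B, D)
D3  (by R21: T, G2)
P55  (by R22: E1)
X  (by R27: N, P56)
F2  (by R29: F, C)
A  (by R31: C1)
P61  (by R33: B3, G2, H1)
F3  (by R34: Q, C3)
D1  (by R38: P60, P49)
U  (by R3: F3, P59)
F1  (by R17: P53, P48, A)
S  (by R23: X)
P62  (by R24: P61)
A2  (by R30: P55, D3, D1)
W  (by R37: F2, S, R)
H3  (by R8: U, F1)
Z  (by R14: H2, P62)
D2  (by R16: A2, C)
J  (by R28: D2, A1)
G1  (by R35: H3, E1)
P54  (by R36: Z)
P63  (by R6: G1)
A3  (by R7: P63, J)
M  (by R25: P54, W)
Y  (by R20: A3, M)

Yes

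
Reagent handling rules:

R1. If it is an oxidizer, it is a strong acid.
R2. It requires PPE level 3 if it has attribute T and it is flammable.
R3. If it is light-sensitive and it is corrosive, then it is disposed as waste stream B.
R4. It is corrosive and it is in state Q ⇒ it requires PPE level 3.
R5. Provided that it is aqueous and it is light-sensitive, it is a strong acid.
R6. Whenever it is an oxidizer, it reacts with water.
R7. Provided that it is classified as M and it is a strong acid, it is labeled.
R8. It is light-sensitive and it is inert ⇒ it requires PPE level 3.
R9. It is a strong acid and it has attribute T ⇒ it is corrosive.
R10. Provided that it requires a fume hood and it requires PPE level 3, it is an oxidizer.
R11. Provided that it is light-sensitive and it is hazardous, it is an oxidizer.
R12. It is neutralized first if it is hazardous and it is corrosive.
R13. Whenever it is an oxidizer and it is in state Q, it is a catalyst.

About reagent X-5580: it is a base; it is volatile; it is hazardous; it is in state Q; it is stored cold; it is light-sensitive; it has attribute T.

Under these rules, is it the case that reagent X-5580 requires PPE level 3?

By R11 (it is light-sensitive, it is hazardous): it is an oxidizer.
By R1 (it is an oxidizer): it is a strong acid.
By R9 (it is a strong acid, it has attribute T): it is corrosive.
By R4 (it is corrosive, it is in state Q): it requires PPE level 3.

Yes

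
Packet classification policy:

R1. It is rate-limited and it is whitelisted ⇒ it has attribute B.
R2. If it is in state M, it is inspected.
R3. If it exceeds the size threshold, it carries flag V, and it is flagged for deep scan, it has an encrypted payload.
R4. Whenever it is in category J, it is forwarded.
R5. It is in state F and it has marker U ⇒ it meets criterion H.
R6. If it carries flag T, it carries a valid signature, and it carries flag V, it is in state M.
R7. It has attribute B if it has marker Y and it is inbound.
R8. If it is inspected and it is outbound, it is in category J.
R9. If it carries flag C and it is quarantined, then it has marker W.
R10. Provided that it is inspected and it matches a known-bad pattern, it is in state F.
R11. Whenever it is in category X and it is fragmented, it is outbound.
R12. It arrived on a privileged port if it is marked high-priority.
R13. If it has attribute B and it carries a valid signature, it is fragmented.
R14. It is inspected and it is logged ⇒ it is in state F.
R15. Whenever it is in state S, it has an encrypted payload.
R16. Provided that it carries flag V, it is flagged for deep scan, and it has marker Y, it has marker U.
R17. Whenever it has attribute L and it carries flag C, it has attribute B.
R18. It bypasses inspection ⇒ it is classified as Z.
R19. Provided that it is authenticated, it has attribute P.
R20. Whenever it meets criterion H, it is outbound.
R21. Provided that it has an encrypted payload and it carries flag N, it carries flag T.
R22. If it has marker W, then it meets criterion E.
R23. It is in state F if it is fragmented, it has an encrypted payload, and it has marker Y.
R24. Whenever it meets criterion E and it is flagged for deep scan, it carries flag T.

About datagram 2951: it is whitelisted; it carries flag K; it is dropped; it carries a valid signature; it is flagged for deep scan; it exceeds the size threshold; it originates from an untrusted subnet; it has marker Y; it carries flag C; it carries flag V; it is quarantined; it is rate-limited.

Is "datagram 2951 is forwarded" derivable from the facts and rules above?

By R1 (it is rate-limited, it is whitelisted): it has attribute B.
By R3 (it exceeds the size threshold, it carries flag V, it is flagged for deep scan): it has an encrypted payload.
By R9 (it carries flag C, it is quarantined): it has marker W.
By R13 (it has attribute B, it carries a valid signature): it is fragmented.
By R16 (it carries flag V, it is flagged for deep scan, it has marker Y): it has marker U.
By R22 (it has marker W): it meets criterion E.
By R23 (it is fragmented, it has an encrypted payload, it has marker Y): it is in state F.
By R24 (it meets criterion E, it is flagged for deep scan): it carries flag T.
By R5 (it is in state F, it has marker U): it meets criterion H.
By R6 (it carries flag T, it carries a valid signature, it carries flag V): it is in state M.
By R20 (it meets criterion H): it is outbound.
By R2 (it is in state M): it is inspected.
By R8 (it is inspected, it is outbound): it is in category J.
By R4 (it is in category J): it is forwarded.

Yes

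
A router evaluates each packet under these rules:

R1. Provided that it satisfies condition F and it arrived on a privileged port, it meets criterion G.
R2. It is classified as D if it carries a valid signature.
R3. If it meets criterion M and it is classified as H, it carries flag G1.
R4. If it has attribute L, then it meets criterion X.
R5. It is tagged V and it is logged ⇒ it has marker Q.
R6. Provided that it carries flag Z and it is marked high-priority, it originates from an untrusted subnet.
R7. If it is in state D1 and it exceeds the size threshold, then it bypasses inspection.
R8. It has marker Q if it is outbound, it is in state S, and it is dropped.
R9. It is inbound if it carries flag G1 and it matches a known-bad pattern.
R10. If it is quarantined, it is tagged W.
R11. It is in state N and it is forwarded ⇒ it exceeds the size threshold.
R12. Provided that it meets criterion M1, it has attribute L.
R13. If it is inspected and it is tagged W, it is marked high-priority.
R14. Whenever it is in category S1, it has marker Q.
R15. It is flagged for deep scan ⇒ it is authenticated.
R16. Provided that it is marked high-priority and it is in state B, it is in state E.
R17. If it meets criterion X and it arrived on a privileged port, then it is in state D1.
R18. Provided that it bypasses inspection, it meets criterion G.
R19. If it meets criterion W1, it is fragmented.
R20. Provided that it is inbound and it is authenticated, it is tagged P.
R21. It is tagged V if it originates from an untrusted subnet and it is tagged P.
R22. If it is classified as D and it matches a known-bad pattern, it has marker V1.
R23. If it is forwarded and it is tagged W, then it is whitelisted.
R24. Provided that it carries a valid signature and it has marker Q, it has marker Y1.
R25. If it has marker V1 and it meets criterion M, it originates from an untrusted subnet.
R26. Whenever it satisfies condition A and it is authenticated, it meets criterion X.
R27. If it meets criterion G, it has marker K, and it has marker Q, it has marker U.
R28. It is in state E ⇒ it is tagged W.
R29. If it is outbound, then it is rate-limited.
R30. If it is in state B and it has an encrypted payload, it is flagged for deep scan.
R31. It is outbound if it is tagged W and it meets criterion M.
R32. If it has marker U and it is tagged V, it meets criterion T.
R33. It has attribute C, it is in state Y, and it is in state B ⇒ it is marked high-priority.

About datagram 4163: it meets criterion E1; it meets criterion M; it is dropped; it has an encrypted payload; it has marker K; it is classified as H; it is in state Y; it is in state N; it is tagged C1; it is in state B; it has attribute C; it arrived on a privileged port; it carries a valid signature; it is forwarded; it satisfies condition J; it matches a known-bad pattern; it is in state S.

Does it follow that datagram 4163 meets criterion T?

Forward chaining from the given facts derives: is classified as D, carries flag G1, is inbound, exceeds the size threshold, has marker V1, originates from an untrusted subnet, is flagged for deep scan, is marked high-priority, is authenticated, is in state E, is tagged P, is tagged V, is tagged W, is outbound, has marker Q, is whitelisted, has marker Y1, is rate-limited.
The only rule concluding "it meets criterion T" is R32, which needs "it has marker U"; that is never established.

No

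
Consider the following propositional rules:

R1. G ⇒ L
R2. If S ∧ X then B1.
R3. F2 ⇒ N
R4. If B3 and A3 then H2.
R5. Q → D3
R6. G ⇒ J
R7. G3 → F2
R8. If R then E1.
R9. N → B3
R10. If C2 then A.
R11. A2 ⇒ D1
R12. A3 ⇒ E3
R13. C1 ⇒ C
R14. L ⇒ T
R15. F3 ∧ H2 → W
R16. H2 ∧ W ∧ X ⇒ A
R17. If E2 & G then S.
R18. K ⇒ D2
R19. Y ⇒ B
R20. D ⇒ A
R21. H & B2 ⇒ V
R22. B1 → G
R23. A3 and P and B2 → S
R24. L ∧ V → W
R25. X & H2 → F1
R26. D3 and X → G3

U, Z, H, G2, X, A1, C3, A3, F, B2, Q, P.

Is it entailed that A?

D3  (by R5: Q)
V  (by R21: H, B2)
S  (by R23: A3, P, B2)
G3  (by R26: D3, X)
B1  (by R2: S, X)
F2  (by R7: G3)
G  (by R22: B1)
L  (by R1: G)
N  (by R3: F2)
B3  (by R9: N)
W  (by R24: L, V)
H2  (by R4: B3, A3)
A  (by R16: H2, W, X)

Yes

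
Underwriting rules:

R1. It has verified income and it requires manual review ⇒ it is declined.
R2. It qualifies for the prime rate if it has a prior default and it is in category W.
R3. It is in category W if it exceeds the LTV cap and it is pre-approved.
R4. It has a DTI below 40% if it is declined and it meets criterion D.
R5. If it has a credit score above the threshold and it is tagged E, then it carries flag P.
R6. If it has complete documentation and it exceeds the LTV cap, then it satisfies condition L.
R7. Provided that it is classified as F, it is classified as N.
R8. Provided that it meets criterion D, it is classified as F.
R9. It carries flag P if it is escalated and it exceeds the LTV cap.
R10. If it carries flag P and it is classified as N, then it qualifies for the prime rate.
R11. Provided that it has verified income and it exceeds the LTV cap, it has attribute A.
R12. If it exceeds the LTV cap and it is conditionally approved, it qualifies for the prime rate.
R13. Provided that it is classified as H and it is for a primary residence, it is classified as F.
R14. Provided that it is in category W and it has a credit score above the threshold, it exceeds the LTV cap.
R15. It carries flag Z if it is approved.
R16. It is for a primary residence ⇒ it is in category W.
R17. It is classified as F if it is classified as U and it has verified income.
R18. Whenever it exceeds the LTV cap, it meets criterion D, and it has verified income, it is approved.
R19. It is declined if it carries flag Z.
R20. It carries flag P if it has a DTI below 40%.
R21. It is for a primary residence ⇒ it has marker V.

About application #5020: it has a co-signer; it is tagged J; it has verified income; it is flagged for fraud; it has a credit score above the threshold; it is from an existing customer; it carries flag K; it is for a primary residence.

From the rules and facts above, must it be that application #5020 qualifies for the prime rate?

Forward chaining from the given facts derives: is in category W, has marker V, exceeds the LTV cap, has attribute A.
Rules concluding "it qualifies for the prime rate": R2 needs "it has a prior default"; R10 needs "it carries flag P"; R12 needs "it is conditionally approved" — none of these are established.

No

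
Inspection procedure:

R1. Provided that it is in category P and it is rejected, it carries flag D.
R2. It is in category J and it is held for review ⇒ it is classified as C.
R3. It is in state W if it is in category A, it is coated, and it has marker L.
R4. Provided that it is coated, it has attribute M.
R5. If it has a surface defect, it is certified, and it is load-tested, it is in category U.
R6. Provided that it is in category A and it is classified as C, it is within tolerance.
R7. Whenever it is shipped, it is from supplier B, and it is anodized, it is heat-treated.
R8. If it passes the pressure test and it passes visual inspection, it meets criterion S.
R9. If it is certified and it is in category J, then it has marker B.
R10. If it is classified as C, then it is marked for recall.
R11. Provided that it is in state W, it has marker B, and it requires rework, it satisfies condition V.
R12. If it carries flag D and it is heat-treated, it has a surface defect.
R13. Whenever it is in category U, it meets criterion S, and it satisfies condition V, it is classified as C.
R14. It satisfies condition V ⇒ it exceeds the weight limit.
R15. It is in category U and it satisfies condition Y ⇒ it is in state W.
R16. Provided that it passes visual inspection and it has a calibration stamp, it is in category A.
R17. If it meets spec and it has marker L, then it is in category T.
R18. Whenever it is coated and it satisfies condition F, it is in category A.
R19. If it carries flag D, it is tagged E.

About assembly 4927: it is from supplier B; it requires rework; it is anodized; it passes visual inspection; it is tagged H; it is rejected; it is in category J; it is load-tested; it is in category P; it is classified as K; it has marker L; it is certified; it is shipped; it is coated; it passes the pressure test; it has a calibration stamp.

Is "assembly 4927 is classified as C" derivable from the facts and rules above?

Yes

By R1 (it is in category P, it is rejected): it carries flag D.
By R7 (it is shipped, it is from supplier B, it is anodized): it is heat-treated.
By R8 (it passes the pressure test, it passes visual inspection): it meets criterion S.
By R9 (it is certified, it is in category J): it has marker B.
By R12 (it carries flag D, it is heat-treated): it has a surface defect.
By R16 (it passes visual inspection, it has a calibration stamp): it is in category A.
By R3 (it is in category A, it is coated, it has marker L): it is in state W.
By R5 (it has a surface defect, it is certified, it is load-tested): it is in category U.
By R11 (it is in state W, it has marker B, it requires rework): it satisfies condition V.
By R13 (it is in category U, it meets criterion S, it satisfies condition V): it is classified as C.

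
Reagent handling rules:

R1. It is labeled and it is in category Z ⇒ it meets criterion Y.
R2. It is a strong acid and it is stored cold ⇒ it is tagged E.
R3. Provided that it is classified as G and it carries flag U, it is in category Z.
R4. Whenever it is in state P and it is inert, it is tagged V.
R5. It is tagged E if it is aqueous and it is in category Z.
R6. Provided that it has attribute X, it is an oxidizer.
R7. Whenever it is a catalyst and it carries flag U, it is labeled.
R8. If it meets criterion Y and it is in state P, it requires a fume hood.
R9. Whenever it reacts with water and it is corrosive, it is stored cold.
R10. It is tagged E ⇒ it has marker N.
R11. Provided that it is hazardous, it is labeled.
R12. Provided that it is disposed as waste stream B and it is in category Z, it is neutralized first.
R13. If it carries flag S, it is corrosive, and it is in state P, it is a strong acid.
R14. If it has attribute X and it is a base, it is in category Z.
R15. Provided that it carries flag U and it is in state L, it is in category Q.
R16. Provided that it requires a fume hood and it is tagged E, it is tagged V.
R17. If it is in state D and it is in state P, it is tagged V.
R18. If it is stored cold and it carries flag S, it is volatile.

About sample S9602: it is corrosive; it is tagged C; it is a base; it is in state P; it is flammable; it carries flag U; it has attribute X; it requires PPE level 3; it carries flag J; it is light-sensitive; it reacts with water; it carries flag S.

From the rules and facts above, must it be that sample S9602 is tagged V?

Forward chaining from the given facts derives: is an oxidizer, is stored cold, is a strong acid, is in category Z, is volatile, is tagged E, has marker N.
Rules concluding "it is tagged V": R4 needs "it is inert"; R16 needs "it requires a fume hood"; R17 needs "it is in state D" — none of these are established.

No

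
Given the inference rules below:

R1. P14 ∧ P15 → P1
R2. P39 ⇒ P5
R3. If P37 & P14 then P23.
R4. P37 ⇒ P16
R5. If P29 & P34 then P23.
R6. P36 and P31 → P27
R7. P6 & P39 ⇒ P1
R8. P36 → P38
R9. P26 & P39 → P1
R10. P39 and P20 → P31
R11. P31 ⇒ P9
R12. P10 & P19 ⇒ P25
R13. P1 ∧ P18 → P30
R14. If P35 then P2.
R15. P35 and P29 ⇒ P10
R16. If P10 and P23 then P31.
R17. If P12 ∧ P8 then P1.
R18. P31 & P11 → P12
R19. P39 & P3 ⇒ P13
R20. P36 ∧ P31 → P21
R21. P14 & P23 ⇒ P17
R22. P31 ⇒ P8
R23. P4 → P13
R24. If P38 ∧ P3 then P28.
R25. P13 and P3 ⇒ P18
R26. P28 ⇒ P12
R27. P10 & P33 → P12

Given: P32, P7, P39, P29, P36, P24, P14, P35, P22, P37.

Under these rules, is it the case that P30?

No

Forward chaining from the given facts derives: P5, P23, P16, P38, P2, P10, P31, P21, P17, P8, P27, P9.
The only rule concluding P30 is R13, which needs P1; that is never established.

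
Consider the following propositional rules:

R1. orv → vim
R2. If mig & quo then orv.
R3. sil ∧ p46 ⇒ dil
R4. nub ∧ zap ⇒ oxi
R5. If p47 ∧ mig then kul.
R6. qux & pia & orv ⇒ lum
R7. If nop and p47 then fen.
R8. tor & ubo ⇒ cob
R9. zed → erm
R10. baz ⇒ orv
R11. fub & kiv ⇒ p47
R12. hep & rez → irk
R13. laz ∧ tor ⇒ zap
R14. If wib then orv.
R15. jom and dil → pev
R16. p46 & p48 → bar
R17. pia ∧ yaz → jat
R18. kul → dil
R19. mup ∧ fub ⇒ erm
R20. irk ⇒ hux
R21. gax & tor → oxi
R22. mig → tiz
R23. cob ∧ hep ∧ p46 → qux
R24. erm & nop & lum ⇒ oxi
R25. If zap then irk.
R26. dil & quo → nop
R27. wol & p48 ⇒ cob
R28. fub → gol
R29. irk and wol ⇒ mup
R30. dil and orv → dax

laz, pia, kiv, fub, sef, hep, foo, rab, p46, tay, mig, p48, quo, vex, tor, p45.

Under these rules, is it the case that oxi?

Forward chaining from the given facts derives: orv, p47, zap, bar, tiz, irk, gol, vim, kul, dil, hux, nop, dax, fen.
Rules concluding oxi: R4 needs nub; R21 needs gax; R24 needs erm — none of these are established.

No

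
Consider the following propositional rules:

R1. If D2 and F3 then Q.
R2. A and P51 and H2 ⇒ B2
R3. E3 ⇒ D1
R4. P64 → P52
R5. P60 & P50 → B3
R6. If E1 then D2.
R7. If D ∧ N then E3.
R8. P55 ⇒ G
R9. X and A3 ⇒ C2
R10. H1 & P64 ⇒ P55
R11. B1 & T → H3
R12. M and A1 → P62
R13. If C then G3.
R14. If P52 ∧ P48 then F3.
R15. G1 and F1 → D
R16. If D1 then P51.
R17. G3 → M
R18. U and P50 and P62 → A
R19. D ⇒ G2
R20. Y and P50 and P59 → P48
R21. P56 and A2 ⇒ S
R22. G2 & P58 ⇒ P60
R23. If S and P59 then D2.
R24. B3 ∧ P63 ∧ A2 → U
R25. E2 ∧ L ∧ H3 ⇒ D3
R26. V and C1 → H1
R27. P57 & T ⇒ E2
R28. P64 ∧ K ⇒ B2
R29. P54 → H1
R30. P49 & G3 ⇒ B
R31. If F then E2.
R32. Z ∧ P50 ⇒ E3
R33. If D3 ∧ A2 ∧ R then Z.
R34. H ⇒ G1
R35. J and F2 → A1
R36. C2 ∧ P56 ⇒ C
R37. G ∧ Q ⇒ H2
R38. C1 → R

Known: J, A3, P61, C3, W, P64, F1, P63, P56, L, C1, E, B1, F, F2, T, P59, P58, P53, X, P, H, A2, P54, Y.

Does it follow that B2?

No

Forward chaining from the given facts derives: P52, C2, H3, S, D2, H1, E2, G1, A1, C, R, P55, G3, D, M, G2, P60, D3, Z, G, P62.
Rules concluding B2: R2 needs A; R28 needs K — none of these are established.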